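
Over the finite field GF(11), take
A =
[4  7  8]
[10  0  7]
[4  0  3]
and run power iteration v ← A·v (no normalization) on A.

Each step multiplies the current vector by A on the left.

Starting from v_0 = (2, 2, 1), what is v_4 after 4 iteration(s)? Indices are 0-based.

v_0 = (2, 2, 1).
v_1 = A·v_0 = (8, 5, 0).
v_2 = A·v_1 = (1, 3, 10).
v_3 = A·v_2 = (6, 3, 1).
v_4 = A·v_3 = (9, 1, 5).

v_4 = (9, 1, 5)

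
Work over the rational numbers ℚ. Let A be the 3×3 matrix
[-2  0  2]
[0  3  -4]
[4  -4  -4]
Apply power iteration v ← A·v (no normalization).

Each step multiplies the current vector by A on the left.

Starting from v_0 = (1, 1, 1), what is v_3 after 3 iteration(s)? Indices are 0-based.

v_0 = (1, 1, 1).
v_1 = A·v_0 = (0, -1, -4).
v_2 = A·v_1 = (-8, 13, 20).
v_3 = A·v_2 = (56, -41, -164).

v_3 = (56, -41, -164)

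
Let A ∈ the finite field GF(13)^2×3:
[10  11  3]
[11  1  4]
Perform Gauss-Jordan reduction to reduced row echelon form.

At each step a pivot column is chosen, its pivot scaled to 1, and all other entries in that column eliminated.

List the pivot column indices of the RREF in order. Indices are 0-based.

pivot columns: 0, 1

[1] R0 /= 10  ⇒  (1, 5, 12)
     R1 -= 11·R0  ⇒  (0, 11, 2)
[2] R1 /= 11  ⇒  (0, 1, 12)
     R0 -= 5·R1  ⇒  (1, 0, 4)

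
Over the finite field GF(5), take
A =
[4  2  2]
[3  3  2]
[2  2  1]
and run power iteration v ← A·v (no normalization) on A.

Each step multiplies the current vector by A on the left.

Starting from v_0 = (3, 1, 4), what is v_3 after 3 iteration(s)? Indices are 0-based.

v_3 = (0, 3, 0)

v_0 = (3, 1, 4).
v_1 = A·v_0 = (2, 0, 2).
v_2 = A·v_1 = (2, 0, 1).
v_3 = A·v_2 = (0, 3, 0).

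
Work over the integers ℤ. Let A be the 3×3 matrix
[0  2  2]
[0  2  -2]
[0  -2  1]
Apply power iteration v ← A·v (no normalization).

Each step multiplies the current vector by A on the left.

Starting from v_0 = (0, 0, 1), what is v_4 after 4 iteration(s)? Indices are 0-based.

v_4 = (-10, -78, 61)

v_0 = (0, 0, 1).
v_1 = A·v_0 = (2, -2, 1).
v_2 = A·v_1 = (-2, -6, 5).
v_3 = A·v_2 = (-2, -22, 17).
v_4 = A·v_3 = (-10, -78, 61).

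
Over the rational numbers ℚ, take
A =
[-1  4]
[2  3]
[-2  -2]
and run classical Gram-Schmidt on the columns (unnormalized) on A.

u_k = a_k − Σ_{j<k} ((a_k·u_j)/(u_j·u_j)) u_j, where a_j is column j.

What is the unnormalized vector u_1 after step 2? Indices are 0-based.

Step 1: u_0 = a_0 = (-1, 2, -2).
Step 2: u_1 = a_1 − (2/3)·u_0 = (14/3, 5/3, -2/3).

u_1 = (14/3, 5/3, -2/3)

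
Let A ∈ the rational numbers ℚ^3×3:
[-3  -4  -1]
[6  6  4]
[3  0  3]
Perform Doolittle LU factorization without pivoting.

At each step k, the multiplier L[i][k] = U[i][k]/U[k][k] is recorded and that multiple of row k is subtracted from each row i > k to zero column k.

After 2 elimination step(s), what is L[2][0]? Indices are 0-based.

L[2][0] = -1

k=0: U[0][0]=-3
  eliminate (1,0): mult=-2, new row 1: (0, -2, 2); set L[1][0]=-2
  eliminate (2,0): mult=-1, new row 2: (0, -4, 2); set L[2][0]=-1
k=1: U[1][1]=-2
  eliminate (2,1): mult=2, new row 2: (0, 0, -2); set L[2][1]=2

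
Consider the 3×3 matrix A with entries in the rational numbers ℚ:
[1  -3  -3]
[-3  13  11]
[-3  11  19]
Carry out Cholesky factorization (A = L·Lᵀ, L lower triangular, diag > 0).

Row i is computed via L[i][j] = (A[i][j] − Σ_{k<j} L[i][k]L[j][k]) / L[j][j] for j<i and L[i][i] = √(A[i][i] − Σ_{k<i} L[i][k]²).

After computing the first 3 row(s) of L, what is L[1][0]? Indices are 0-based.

Step 1: L[0][0] = √(1) = 1.
  L[1][0] = (-3) / L[0][0] = -3.
Step 2: L[1][1] = √(4) = 2.
  L[2][0] = (-3) / L[0][0] = -3.
  L[2][1] = (2) / L[1][1] = 1.
Step 3: L[2][2] = √(9) = 3.

L[1][0] = -3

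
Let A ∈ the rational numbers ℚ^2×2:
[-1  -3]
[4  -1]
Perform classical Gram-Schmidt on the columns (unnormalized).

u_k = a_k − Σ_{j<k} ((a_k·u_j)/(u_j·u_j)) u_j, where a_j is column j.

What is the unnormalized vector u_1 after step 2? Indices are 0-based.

u_1 = (-52/17, -13/17)

Step 1: u_0 = a_0 = (-1, 4).
Step 2: u_1 = a_1 − (-1/17)·u_0 = (-52/17, -13/17).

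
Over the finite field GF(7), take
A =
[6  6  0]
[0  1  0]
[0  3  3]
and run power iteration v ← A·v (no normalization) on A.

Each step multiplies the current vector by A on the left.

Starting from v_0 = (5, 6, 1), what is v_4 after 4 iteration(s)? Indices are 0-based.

v_4 = (5, 6, 3)

v_0 = (5, 6, 1).
v_1 = A·v_0 = (3, 6, 0).
v_2 = A·v_1 = (5, 6, 4).
v_3 = A·v_2 = (3, 6, 2).
v_4 = A·v_3 = (5, 6, 3).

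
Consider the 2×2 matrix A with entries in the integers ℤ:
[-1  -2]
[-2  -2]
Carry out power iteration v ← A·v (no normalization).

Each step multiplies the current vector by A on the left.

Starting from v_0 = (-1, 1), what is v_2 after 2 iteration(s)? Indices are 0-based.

v_2 = (1, 2)

v_0 = (-1, 1).
v_1 = A·v_0 = (-1, 0).
v_2 = A·v_1 = (1, 2).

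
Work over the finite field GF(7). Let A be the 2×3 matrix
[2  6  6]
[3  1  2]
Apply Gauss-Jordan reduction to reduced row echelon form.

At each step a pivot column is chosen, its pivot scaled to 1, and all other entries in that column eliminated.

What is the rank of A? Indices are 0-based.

step 1: normalize row 0 (÷2) = (1, 3, 3)
  row 1: subtract 3×row0 = (0, 6, 0)
step 2: normalize row 1 (÷6) = (0, 1, 0)
  row 0: subtract 3×row1 = (1, 0, 3)

rank = 2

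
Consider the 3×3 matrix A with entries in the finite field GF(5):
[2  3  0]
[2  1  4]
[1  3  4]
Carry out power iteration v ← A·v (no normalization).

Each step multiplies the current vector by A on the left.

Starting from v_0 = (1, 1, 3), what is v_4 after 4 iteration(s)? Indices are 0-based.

v_4 = (4, 1, 4)

v_0 = (1, 1, 3).
v_1 = A·v_0 = (0, 0, 1).
v_2 = A·v_1 = (0, 4, 4).
v_3 = A·v_2 = (2, 0, 3).
v_4 = A·v_3 = (4, 1, 4).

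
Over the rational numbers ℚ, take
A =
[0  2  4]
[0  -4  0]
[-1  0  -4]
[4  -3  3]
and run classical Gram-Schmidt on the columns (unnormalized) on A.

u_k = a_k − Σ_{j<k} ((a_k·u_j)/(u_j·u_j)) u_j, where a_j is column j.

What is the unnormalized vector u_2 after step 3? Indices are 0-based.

Step 1: u_0 = a_0 = (0, 0, -1, 4).
Step 2: u_1 = a_1 − (-12/17)·u_0 = (2, -4, -12/17, -3/17).
Step 3: u_2 = a_2 − (16/17)·u_0 − (175/349)·u_1 = (1046/349, 700/349, -944/349, -236/349).

u_2 = (1046/349, 700/349, -944/349, -236/349)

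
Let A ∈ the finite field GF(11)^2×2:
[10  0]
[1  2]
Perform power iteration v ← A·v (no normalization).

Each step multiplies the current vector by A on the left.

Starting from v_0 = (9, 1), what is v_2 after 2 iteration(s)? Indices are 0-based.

v_0 = (9, 1).
v_1 = A·v_0 = (2, 0).
v_2 = A·v_1 = (9, 2).

v_2 = (9, 2)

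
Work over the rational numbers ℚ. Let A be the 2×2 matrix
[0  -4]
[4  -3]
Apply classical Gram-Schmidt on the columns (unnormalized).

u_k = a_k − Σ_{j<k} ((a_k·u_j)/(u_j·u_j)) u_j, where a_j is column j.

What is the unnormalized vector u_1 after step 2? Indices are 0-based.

u_1 = (-4, 0)

Step 1: u_0 = a_0 = (0, 4).
Step 2: u_1 = a_1 − (-3/4)·u_0 = (-4, 0).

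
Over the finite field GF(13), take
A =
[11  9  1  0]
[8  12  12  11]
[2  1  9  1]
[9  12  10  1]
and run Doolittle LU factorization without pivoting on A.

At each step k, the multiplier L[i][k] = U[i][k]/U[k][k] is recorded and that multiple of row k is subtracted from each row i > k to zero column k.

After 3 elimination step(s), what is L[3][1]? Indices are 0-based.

L[3][1] = 8

k=0: U[0][0]=11
  eliminate (1,0): mult=9, new row 1: (0, 9, 3, 11); set L[1][0]=9
  eliminate (2,0): mult=12, new row 2: (0, 10, 10, 1); set L[2][0]=12
  eliminate (3,0): mult=2, new row 3: (0, 7, 8, 1); set L[3][0]=2
k=1: U[1][1]=9
  eliminate (2,1): mult=4, new row 2: (0, 0, 11, 9); set L[2][1]=4
  eliminate (3,1): mult=8, new row 3: (0, 0, 10, 4); set L[3][1]=8
k=2: U[2][2]=11
  eliminate (3,2): mult=8, new row 3: (0, 0, 0, 10); set L[3][2]=8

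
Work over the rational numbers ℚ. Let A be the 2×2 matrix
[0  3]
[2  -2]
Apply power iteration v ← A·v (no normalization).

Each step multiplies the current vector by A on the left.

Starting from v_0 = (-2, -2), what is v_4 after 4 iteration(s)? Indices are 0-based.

v_4 = (72, -120)

v_0 = (-2, -2).
v_1 = A·v_0 = (-6, 0).
v_2 = A·v_1 = (0, -12).
v_3 = A·v_2 = (-36, 24).
v_4 = A·v_3 = (72, -120).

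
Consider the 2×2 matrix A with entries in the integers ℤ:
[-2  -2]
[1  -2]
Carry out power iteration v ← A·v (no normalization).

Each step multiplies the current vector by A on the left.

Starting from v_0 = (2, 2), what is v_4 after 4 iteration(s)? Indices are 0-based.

v_4 = (8, -88)

v_0 = (2, 2).
v_1 = A·v_0 = (-8, -2).
v_2 = A·v_1 = (20, -4).
v_3 = A·v_2 = (-32, 28).
v_4 = A·v_3 = (8, -88).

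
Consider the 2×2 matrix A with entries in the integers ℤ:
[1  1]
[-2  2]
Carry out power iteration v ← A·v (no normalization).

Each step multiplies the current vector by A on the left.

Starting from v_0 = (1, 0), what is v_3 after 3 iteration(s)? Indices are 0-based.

v_3 = (-7, -10)

v_0 = (1, 0).
v_1 = A·v_0 = (1, -2).
v_2 = A·v_1 = (-1, -6).
v_3 = A·v_2 = (-7, -10).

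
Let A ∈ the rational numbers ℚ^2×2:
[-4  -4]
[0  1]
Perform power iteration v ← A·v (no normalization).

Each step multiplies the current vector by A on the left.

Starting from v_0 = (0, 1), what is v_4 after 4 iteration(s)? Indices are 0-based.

v_4 = (204, 1)

v_0 = (0, 1).
v_1 = A·v_0 = (-4, 1).
v_2 = A·v_1 = (12, 1).
v_3 = A·v_2 = (-52, 1).
v_4 = A·v_3 = (204, 1).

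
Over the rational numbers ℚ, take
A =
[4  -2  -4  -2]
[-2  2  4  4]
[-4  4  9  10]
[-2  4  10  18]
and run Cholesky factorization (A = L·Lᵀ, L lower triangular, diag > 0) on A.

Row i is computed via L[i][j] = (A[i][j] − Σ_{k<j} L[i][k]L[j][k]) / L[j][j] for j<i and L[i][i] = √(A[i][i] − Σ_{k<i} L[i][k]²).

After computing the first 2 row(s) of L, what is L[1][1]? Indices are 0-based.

L[1][1] = 1

Step 1: L[0][0] = √(4) = 2.
  L[1][0] = (-2) / L[0][0] = -1.
Step 2: L[1][1] = √(1) = 1.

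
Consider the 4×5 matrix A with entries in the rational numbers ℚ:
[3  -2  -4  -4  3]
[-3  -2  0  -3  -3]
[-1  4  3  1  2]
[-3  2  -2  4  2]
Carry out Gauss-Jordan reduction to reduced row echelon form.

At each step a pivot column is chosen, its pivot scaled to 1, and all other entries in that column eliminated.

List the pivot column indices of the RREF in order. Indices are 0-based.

pivot columns: 0, 1, 2, 3

[1] R0 /= 3  ⇒  (1, -2/3, -4/3, -4/3, 1)
     R1 -= -3·R0  ⇒  (0, -4, -4, -7, 0)
     R2 -= -1·R0  ⇒  (0, 10/3, 5/3, -1/3, 3)
     R3 -= -3·R0  ⇒  (0, 0, -6, 0, 5)
[2] R1 /= -4  ⇒  (0, 1, 1, 7/4, 0)
     R0 -= -2/3·R1  ⇒  (1, 0, -2/3, -1/6, 1)
     R2 -= 10/3·R1  ⇒  (0, 0, -5/3, -37/6, 3)
[3] R2 /= -5/3  ⇒  (0, 0, 1, 37/10, -9/5)
     R0 -= -2/3·R2  ⇒  (1, 0, 0, 23/10, -1/5)
     R1 -= 1·R2  ⇒  (0, 1, 0, -39/20, 9/5)
     R3 -= -6·R2  ⇒  (0, 0, 0, 111/5, -29/5)
[4] R3 /= 111/5  ⇒  (0, 0, 0, 1, -29/111)
     R0 -= 23/10·R3  ⇒  (1, 0, 0, 0, 89/222)
     R1 -= -39/20·R3  ⇒  (0, 1, 0, 0, 191/148)
     R2 -= 37/10·R3  ⇒  (0, 0, 1, 0, -5/6)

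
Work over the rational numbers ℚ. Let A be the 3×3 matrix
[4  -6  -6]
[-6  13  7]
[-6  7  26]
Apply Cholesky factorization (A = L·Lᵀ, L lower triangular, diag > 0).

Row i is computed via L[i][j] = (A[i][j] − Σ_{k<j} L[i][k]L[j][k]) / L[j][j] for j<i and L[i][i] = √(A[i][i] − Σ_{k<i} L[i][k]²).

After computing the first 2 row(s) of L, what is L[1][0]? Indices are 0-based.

Step 1: L[0][0] = √(4) = 2.
  L[1][0] = (-6) / L[0][0] = -3.
Step 2: L[1][1] = √(4) = 2.

L[1][0] = -3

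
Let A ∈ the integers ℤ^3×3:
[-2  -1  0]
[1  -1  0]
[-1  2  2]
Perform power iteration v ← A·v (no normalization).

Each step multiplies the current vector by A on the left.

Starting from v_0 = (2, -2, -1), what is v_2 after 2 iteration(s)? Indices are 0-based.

v_0 = (2, -2, -1).
v_1 = A·v_0 = (-2, 4, -8).
v_2 = A·v_1 = (0, -6, -6).

v_2 = (0, -6, -6)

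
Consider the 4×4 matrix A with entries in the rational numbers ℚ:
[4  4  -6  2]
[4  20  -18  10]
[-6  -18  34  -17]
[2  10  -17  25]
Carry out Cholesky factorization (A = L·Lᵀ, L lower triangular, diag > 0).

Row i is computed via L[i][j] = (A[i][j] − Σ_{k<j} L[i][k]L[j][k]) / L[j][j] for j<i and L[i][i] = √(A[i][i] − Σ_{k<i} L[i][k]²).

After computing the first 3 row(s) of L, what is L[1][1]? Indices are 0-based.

L[1][1] = 4

Step 1: L[0][0] = √(4) = 2.
  L[1][0] = (4) / L[0][0] = 2.
Step 2: L[1][1] = √(16) = 4.
  L[2][0] = (-6) / L[0][0] = -3.
  L[2][1] = (-12) / L[1][1] = -3.
Step 3: L[2][2] = √(16) = 4.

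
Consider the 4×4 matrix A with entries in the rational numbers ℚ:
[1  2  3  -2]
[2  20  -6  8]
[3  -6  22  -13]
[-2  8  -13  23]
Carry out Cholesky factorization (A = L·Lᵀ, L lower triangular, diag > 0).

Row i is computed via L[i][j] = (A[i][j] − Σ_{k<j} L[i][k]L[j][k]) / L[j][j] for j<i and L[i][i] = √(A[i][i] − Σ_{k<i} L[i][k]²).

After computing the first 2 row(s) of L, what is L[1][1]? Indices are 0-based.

L[1][1] = 4

Step 1: L[0][0] = √(1) = 1.
  L[1][0] = (2) / L[0][0] = 2.
Step 2: L[1][1] = √(16) = 4.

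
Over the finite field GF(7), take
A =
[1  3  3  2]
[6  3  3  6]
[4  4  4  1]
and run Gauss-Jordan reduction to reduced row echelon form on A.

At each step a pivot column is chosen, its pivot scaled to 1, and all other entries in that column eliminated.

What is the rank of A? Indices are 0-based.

step 1: normalize row 0 (÷1) = (1, 3, 3, 2)
  row 1: subtract 6×row0 = (0, 6, 6, 1)
  row 2: subtract 4×row0 = (0, 6, 6, 0)
step 2: normalize row 1 (÷6) = (0, 1, 1, 6)
  row 0: subtract 3×row1 = (1, 0, 0, 5)
  row 2: subtract 6×row1 = (0, 0, 0, 6)
skip col 2 (zero from row 2)
step 3: normalize row 2 (÷6) = (0, 0, 0, 1)
  row 0: subtract 5×row2 = (1, 0, 0, 0)
  row 1: subtract 6×row2 = (0, 1, 1, 0)

rank = 3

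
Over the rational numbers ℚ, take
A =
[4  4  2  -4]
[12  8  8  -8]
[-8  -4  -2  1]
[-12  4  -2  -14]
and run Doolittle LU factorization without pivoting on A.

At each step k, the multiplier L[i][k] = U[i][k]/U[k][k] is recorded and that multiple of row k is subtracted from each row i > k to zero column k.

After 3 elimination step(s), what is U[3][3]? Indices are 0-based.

U[3][3] = -1

Step 1: pivot at (0,0) is 4.
  row1 ← row1 − (3)·row0  ⇒  L[1][0]=3, U row1=(0, -4, 2, 4)
  row2 ← row2 − (-2)·row0  ⇒  L[2][0]=-2, U row2=(0, 4, 2, -7)
  row3 ← row3 − (-3)·row0  ⇒  L[3][0]=-3, U row3=(0, 16, 4, -26)
Step 2: pivot at (1,1) is -4.
  row2 ← row2 − (-1)·row1  ⇒  L[2][1]=-1, U row2=(0, 0, 4, -3)
  row3 ← row3 − (-4)·row1  ⇒  L[3][1]=-4, U row3=(0, 0, 12, -10)
Step 3: pivot at (2,2) is 4.
  row3 ← row3 − (3)·row2  ⇒  L[3][2]=3, U row3=(0, 0, 0, -1)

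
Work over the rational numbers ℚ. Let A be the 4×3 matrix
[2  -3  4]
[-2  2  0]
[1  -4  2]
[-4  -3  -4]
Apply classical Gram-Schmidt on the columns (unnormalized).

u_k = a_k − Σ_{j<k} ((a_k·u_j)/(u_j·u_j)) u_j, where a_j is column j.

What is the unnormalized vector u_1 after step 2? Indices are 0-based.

u_1 = (-71/25, 46/25, -98/25, -83/25)

Step 1: u_0 = a_0 = (2, -2, 1, -4).
Step 2: u_1 = a_1 − (-2/25)·u_0 = (-71/25, 46/25, -98/25, -83/25).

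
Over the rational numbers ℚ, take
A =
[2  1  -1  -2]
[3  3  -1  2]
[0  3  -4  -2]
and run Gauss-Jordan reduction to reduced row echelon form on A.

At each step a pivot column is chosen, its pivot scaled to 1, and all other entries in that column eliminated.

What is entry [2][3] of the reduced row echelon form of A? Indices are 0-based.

[1] R0 /= 2  ⇒  (1, 1/2, -1/2, -1)
     R1 -= 3·R0  ⇒  (0, 3/2, 1/2, 5)
[2] R1 /= 3/2  ⇒  (0, 1, 1/3, 10/3)
     R0 -= 1/2·R1  ⇒  (1, 0, -2/3, -8/3)
     R2 -= 3·R1  ⇒  (0, 0, -5, -12)
[3] R2 /= -5  ⇒  (0, 0, 1, 12/5)
     R0 -= -2/3·R2  ⇒  (1, 0, 0, -16/15)
     R1 -= 1/3·R2  ⇒  (0, 1, 0, 38/15)

M[2][3] = 12/5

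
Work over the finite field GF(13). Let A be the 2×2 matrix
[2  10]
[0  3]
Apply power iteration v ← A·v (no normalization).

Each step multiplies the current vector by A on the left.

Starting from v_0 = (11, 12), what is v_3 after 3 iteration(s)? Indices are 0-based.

v_0 = (11, 12).
v_1 = A·v_0 = (12, 10).
v_2 = A·v_1 = (7, 4).
v_3 = A·v_2 = (2, 12).

v_3 = (2, 12)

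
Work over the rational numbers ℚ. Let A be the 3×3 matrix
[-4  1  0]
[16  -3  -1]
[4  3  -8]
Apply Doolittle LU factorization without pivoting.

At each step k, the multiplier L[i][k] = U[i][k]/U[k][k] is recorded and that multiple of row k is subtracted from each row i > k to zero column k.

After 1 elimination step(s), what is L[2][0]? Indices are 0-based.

L[2][0] = -1

[col 0] pivot -4
  R1 -= -4*R0 → (0, 1, -1)  (L[1][0] := -4)
  R2 -= -1*R0 → (0, 4, -8)  (L[2][0] := -1)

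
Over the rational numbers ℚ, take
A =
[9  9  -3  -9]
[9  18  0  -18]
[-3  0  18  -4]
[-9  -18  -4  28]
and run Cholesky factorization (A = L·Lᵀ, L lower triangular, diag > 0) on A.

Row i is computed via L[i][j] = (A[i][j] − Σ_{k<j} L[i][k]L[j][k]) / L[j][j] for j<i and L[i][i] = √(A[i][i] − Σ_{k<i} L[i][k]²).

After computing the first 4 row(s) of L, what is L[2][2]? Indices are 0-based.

Step 1: L[0][0] = √(9) = 3.
  L[1][0] = (9) / L[0][0] = 3.
Step 2: L[1][1] = √(9) = 3.
  L[2][0] = (-3) / L[0][0] = -1.
  L[2][1] = (3) / L[1][1] = 1.
Step 3: L[2][2] = √(16) = 4.
  L[3][0] = (-9) / L[0][0] = -3.
  L[3][1] = (-9) / L[1][1] = -3.
  L[3][2] = (-4) / L[2][2] = -1.
Step 4: L[3][3] = √(9) = 3.

L[2][2] = 4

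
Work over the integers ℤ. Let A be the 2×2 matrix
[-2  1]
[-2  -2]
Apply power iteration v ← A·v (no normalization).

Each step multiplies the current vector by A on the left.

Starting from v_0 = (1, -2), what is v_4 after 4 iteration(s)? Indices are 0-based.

v_0 = (1, -2).
v_1 = A·v_0 = (-4, 2).
v_2 = A·v_1 = (10, 4).
v_3 = A·v_2 = (-16, -28).
v_4 = A·v_3 = (4, 88).

v_4 = (4, 88)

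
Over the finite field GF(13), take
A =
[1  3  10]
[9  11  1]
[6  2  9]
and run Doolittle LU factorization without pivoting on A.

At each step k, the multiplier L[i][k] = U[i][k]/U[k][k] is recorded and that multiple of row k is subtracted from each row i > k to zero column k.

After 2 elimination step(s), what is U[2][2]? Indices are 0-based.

U[2][2] = 12

k=0: U[0][0]=1
  eliminate (1,0): mult=9, new row 1: (0, 10, 2); set L[1][0]=9
  eliminate (2,0): mult=6, new row 2: (0, 10, 1); set L[2][0]=6
k=1: U[1][1]=10
  eliminate (2,1): mult=1, new row 2: (0, 0, 12); set L[2][1]=1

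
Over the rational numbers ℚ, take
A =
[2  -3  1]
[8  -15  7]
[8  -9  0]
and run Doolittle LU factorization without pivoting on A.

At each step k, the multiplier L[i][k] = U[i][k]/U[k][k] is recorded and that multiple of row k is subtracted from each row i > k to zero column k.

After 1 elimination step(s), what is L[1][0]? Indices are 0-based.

L[1][0] = 4

[col 0] pivot 2
  R1 -= 4*R0 → (0, -3, 3)  (L[1][0] := 4)
  R2 -= 4*R0 → (0, 3, -4)  (L[2][0] := 4)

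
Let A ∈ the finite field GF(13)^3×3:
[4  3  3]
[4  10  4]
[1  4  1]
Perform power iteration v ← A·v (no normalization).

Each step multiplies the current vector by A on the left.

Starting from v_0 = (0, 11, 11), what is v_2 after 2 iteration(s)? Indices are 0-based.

v_2 = (7, 9, 9)

v_0 = (0, 11, 11).
v_1 = A·v_0 = (1, 11, 3).
v_2 = A·v_1 = (7, 9, 9).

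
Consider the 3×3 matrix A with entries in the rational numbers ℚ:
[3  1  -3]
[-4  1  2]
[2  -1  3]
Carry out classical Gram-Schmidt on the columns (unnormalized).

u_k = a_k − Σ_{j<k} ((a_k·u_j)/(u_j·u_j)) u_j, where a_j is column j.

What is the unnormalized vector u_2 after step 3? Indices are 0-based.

u_2 = (25/39, 125/78, 175/78)

Step 1: u_0 = a_0 = (3, -4, 2).
Step 2: u_1 = a_1 − (-3/29)·u_0 = (38/29, 17/29, -23/29).
Step 3: u_2 = a_2 − (-11/29)·u_0 − (-149/78)·u_1 = (25/39, 125/78, 175/78).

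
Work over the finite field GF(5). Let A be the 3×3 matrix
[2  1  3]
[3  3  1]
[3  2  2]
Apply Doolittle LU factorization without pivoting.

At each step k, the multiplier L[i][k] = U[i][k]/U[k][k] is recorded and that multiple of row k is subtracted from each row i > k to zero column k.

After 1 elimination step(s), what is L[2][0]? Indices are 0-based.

Step 1: pivot at (0,0) is 2.
  row1 ← row1 − (4)·row0  ⇒  L[1][0]=4, U row1=(0, 4, 4)
  row2 ← row2 − (4)·row0  ⇒  L[2][0]=4, U row2=(0, 3, 0)

L[2][0] = 4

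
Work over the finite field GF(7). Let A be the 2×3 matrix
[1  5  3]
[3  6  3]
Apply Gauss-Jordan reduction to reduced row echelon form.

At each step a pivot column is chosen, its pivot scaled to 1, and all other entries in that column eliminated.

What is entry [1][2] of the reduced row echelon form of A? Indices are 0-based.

step 1: normalize row 0 (÷1) = (1, 5, 3)
  row 1: subtract 3×row0 = (0, 5, 1)
step 2: normalize row 1 (÷5) = (0, 1, 3)
  row 0: subtract 5×row1 = (1, 0, 2)

M[1][2] = 3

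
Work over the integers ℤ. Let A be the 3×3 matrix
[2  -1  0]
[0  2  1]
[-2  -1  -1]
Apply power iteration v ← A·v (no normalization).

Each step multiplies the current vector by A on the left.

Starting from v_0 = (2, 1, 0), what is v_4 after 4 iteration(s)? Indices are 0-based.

v_0 = (2, 1, 0).
v_1 = A·v_0 = (3, 2, -5).
v_2 = A·v_1 = (4, -1, -3).
v_3 = A·v_2 = (9, -5, -4).
v_4 = A·v_3 = (23, -14, -9).

v_4 = (23, -14, -9)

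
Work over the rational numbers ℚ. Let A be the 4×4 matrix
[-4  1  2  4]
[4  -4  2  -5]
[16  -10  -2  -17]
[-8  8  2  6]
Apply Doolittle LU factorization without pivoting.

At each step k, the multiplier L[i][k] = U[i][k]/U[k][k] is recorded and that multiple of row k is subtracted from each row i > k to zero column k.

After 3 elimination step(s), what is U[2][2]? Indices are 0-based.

[col 0] pivot -4
  R1 -= -1*R0 → (0, -3, 4, -1)  (L[1][0] := -1)
  R2 -= -4*R0 → (0, -6, 6, -1)  (L[2][0] := -4)
  R3 -= 2*R0 → (0, 6, -2, -2)  (L[3][0] := 2)
[col 1] pivot -3
  R2 -= 2*R1 → (0, 0, -2, 1)  (L[2][1] := 2)
  R3 -= -2*R1 → (0, 0, 6, -4)  (L[3][1] := -2)
[col 2] pivot -2
  R3 -= -3*R2 → (0, 0, 0, -1)  (L[3][2] := -3)

U[2][2] = -2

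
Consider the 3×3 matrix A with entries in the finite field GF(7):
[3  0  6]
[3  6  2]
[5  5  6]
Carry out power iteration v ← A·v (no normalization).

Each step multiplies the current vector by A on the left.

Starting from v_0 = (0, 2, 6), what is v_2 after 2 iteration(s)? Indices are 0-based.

v_2 = (6, 1, 2)

v_0 = (0, 2, 6).
v_1 = A·v_0 = (1, 3, 4).
v_2 = A·v_1 = (6, 1, 2).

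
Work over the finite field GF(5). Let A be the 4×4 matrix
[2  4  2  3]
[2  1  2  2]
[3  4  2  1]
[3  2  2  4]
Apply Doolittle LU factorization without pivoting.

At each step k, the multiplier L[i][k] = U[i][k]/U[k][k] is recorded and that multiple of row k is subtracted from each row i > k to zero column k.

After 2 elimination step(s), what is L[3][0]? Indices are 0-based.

[col 0] pivot 2
  R1 -= 1*R0 → (0, 2, 0, 4)  (L[1][0] := 1)
  R2 -= 4*R0 → (0, 3, 4, 4)  (L[2][0] := 4)
  R3 -= 4*R0 → (0, 1, 4, 2)  (L[3][0] := 4)
[col 1] pivot 2
  R2 -= 4*R1 → (0, 0, 4, 3)  (L[2][1] := 4)
  R3 -= 3*R1 → (0, 0, 4, 0)  (L[3][1] := 3)

L[3][0] = 4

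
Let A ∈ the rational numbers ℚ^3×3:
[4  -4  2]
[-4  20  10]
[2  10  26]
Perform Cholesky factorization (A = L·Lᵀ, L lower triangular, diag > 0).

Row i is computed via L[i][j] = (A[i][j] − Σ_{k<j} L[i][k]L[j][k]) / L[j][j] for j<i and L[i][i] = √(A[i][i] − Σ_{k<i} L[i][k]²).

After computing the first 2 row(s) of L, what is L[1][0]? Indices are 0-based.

Step 1: L[0][0] = √(4) = 2.
  L[1][0] = (-4) / L[0][0] = -2.
Step 2: L[1][1] = √(16) = 4.

L[1][0] = -2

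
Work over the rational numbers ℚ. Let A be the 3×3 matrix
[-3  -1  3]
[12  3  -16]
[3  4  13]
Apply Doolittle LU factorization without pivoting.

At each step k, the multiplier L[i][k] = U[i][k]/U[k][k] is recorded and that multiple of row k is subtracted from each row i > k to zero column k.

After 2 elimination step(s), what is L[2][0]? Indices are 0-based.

L[2][0] = -1

Step 1: pivot at (0,0) is -3.
  row1 ← row1 − (-4)·row0  ⇒  L[1][0]=-4, U row1=(0, -1, -4)
  row2 ← row2 − (-1)·row0  ⇒  L[2][0]=-1, U row2=(0, 3, 16)
Step 2: pivot at (1,1) is -1.
  row2 ← row2 − (-3)·row1  ⇒  L[2][1]=-3, U row2=(0, 0, 4)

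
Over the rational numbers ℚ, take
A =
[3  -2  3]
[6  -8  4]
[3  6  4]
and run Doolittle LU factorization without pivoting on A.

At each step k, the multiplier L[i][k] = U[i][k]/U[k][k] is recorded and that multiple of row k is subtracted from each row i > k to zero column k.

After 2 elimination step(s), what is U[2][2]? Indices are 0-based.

U[2][2] = -3

Step 1: pivot at (0,0) is 3.
  row1 ← row1 − (2)·row0  ⇒  L[1][0]=2, U row1=(0, -4, -2)
  row2 ← row2 − (1)·row0  ⇒  L[2][0]=1, U row2=(0, 8, 1)
Step 2: pivot at (1,1) is -4.
  row2 ← row2 − (-2)·row1  ⇒  L[2][1]=-2, U row2=(0, 0, -3)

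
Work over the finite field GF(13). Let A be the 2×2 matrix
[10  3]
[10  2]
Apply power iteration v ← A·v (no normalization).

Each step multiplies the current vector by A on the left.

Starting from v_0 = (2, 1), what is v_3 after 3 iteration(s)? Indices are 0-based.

v_0 = (2, 1).
v_1 = A·v_0 = (10, 9).
v_2 = A·v_1 = (10, 1).
v_3 = A·v_2 = (12, 11).

v_3 = (12, 11)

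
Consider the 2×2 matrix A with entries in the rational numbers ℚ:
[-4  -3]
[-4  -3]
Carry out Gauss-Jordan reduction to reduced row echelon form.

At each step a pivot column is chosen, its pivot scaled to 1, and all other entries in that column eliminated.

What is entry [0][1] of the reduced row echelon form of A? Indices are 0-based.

M[0][1] = 3/4

pivot(0,0)=-4: scale R0 → (1, 3/4)
  clear (1,0): R1 −= (-4)R0 → (0, 0)
col 1: no nonzero at/below row 1; advance.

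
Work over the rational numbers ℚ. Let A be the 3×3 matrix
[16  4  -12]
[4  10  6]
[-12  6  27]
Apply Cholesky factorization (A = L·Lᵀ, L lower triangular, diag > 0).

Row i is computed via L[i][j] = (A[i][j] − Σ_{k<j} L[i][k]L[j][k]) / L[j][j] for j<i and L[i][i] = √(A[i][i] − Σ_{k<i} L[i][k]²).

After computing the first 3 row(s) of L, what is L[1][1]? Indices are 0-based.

L[1][1] = 3

Step 1: L[0][0] = √(16) = 4.
  L[1][0] = (4) / L[0][0] = 1.
Step 2: L[1][1] = √(9) = 3.
  L[2][0] = (-12) / L[0][0] = -3.
  L[2][1] = (9) / L[1][1] = 3.
Step 3: L[2][2] = √(9) = 3.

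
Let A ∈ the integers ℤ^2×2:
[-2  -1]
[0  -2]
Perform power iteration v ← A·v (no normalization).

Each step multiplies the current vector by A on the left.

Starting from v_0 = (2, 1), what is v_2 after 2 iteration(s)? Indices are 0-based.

v_2 = (12, 4)

v_0 = (2, 1).
v_1 = A·v_0 = (-5, -2).
v_2 = A·v_1 = (12, 4).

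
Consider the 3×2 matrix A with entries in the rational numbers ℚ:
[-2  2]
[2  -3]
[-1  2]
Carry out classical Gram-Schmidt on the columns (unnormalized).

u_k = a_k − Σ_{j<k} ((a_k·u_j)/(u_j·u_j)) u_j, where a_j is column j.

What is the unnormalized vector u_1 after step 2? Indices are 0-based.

Step 1: u_0 = a_0 = (-2, 2, -1).
Step 2: u_1 = a_1 − (-4/3)·u_0 = (-2/3, -1/3, 2/3).

u_1 = (-2/3, -1/3, 2/3)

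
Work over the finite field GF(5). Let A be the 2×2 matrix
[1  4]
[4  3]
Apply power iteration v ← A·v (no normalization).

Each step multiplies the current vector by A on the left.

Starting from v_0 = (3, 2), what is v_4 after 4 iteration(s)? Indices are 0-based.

v_4 = (4, 3)

v_0 = (3, 2).
v_1 = A·v_0 = (1, 3).
v_2 = A·v_1 = (3, 3).
v_3 = A·v_2 = (0, 1).
v_4 = A·v_3 = (4, 3).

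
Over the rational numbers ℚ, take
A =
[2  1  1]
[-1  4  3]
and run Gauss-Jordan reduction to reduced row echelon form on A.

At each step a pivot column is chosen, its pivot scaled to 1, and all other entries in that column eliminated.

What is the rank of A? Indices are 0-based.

rank = 2

step 1: normalize row 0 (÷2) = (1, 1/2, 1/2)
  row 1: subtract -1×row0 = (0, 9/2, 7/2)
step 2: normalize row 1 (÷9/2) = (0, 1, 7/9)
  row 0: subtract 1/2×row1 = (1, 0, 1/9)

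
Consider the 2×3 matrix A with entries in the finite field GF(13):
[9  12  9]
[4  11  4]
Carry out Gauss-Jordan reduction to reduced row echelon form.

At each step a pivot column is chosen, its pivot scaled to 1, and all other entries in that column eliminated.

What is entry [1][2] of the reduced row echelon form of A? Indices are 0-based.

pivot(0,0)=9: scale R0 → (1, 10, 1)
  clear (1,0): R1 −= (4)R0 → (0, 10, 0)
pivot(1,1)=10: scale R1 → (0, 1, 0)
  clear (0,1): R0 −= (10)R1 → (1, 0, 1)

M[1][2] = 0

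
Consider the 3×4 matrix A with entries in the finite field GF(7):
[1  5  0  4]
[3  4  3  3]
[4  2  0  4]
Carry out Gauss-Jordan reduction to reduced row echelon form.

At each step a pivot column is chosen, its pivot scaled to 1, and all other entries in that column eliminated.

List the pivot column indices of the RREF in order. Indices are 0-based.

pivot(0,0)=1: scale R0 → (1, 5, 0, 4)
  clear (1,0): R1 −= (3)R0 → (0, 3, 3, 5)
  clear (2,0): R2 −= (4)R0 → (0, 3, 0, 2)
pivot(1,1)=3: scale R1 → (0, 1, 1, 4)
  clear (0,1): R0 −= (5)R1 → (1, 0, 2, 5)
  clear (2,1): R2 −= (3)R1 → (0, 0, 4, 4)
pivot(2,2)=4: scale R2 → (0, 0, 1, 1)
  clear (0,2): R0 −= (2)R2 → (1, 0, 0, 3)
  clear (1,2): R1 −= (1)R2 → (0, 1, 0, 3)

pivot columns: 0, 1, 2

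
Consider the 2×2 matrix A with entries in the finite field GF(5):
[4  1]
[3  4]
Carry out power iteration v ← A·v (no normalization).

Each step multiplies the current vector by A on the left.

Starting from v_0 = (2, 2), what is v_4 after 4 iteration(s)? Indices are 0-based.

v_4 = (4, 0)

v_0 = (2, 2).
v_1 = A·v_0 = (0, 4).
v_2 = A·v_1 = (4, 1).
v_3 = A·v_2 = (2, 1).
v_4 = A·v_3 = (4, 0).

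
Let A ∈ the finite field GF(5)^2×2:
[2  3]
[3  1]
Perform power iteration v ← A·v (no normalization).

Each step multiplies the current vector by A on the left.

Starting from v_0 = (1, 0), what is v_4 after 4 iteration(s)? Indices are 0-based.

v_0 = (1, 0).
v_1 = A·v_0 = (2, 3).
v_2 = A·v_1 = (3, 4).
v_3 = A·v_2 = (3, 3).
v_4 = A·v_3 = (0, 2).

v_4 = (0, 2)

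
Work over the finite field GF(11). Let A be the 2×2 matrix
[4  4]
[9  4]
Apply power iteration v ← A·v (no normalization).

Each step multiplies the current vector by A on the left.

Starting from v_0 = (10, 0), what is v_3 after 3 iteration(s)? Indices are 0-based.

v_0 = (10, 0).
v_1 = A·v_0 = (7, 2).
v_2 = A·v_1 = (3, 5).
v_3 = A·v_2 = (10, 3).

v_3 = (10, 3)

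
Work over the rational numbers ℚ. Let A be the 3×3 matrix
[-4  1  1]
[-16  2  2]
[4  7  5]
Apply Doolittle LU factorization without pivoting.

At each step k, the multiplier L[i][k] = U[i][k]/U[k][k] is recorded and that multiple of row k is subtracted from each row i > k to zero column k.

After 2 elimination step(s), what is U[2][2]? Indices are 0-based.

U[2][2] = -2

k=0: U[0][0]=-4
  eliminate (1,0): mult=4, new row 1: (0, -2, -2); set L[1][0]=4
  eliminate (2,0): mult=-1, new row 2: (0, 8, 6); set L[2][0]=-1
k=1: U[1][1]=-2
  eliminate (2,1): mult=-4, new row 2: (0, 0, -2); set L[2][1]=-4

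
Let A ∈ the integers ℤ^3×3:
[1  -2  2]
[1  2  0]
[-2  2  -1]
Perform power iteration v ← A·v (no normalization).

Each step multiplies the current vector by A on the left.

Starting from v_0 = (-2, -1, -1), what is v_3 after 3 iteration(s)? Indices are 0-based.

v_3 = (18, -8, -37)

v_0 = (-2, -1, -1).
v_1 = A·v_0 = (-2, -4, 3).
v_2 = A·v_1 = (12, -10, -7).
v_3 = A·v_2 = (18, -8, -37).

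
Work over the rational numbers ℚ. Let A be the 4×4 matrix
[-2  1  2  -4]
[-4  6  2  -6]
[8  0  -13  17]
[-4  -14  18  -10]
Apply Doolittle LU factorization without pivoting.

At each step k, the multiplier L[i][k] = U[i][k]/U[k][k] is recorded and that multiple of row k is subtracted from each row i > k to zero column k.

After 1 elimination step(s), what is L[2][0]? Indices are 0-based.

L[2][0] = -4

Step 1: pivot at (0,0) is -2.
  row1 ← row1 − (2)·row0  ⇒  L[1][0]=2, U row1=(0, 4, -2, 2)
  row2 ← row2 − (-4)·row0  ⇒  L[2][0]=-4, U row2=(0, 4, -5, 1)
  row3 ← row3 − (2)·row0  ⇒  L[3][0]=2, U row3=(0, -16, 14, -2)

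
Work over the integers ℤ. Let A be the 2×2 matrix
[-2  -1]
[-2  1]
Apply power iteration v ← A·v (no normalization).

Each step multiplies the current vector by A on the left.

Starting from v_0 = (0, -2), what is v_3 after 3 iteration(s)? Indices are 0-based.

v_0 = (0, -2).
v_1 = A·v_0 = (2, -2).
v_2 = A·v_1 = (-2, -6).
v_3 = A·v_2 = (10, -2).

v_3 = (10, -2)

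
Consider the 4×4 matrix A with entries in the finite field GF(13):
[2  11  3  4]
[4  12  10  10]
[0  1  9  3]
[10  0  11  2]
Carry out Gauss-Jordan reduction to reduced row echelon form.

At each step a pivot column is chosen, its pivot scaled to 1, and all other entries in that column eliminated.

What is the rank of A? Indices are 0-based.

rank = 4

[1] R0 /= 2  ⇒  (1, 12, 8, 2)
     R1 -= 4·R0  ⇒  (0, 3, 4, 2)
     R3 -= 10·R0  ⇒  (0, 10, 9, 8)
[2] R1 /= 3  ⇒  (0, 1, 10, 5)
     R0 -= 12·R1  ⇒  (1, 0, 5, 7)
     R2 -= 1·R1  ⇒  (0, 0, 12, 11)
     R3 -= 10·R1  ⇒  (0, 0, 0, 10)
[3] R2 /= 12  ⇒  (0, 0, 1, 2)
     R0 -= 5·R2  ⇒  (1, 0, 0, 10)
     R1 -= 10·R2  ⇒  (0, 1, 0, 11)
[4] R3 /= 10  ⇒  (0, 0, 0, 1)
     R0 -= 10·R3  ⇒  (1, 0, 0, 0)
     R1 -= 11·R3  ⇒  (0, 1, 0, 0)
     R2 -= 2·R3  ⇒  (0, 0, 1, 0)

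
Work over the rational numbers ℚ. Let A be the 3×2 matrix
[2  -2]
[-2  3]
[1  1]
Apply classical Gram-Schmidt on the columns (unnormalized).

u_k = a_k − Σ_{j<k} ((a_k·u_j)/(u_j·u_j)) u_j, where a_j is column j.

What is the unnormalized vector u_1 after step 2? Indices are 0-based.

Step 1: u_0 = a_0 = (2, -2, 1).
Step 2: u_1 = a_1 − (-1)·u_0 = (0, 1, 2).

u_1 = (0, 1, 2)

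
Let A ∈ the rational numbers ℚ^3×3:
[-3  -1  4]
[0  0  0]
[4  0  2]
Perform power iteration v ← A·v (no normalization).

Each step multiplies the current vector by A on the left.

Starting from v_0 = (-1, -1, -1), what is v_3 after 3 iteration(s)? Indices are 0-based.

v_3 = (24, 0, -120)

v_0 = (-1, -1, -1).
v_1 = A·v_0 = (0, 0, -6).
v_2 = A·v_1 = (-24, 0, -12).
v_3 = A·v_2 = (24, 0, -120).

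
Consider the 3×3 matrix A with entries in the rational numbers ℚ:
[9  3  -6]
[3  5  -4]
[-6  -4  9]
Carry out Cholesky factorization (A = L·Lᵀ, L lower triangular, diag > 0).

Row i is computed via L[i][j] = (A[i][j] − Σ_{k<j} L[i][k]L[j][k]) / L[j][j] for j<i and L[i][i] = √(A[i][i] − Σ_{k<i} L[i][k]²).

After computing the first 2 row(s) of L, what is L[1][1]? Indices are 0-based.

L[1][1] = 2

Step 1: L[0][0] = √(9) = 3.
  L[1][0] = (3) / L[0][0] = 1.
Step 2: L[1][1] = √(4) = 2.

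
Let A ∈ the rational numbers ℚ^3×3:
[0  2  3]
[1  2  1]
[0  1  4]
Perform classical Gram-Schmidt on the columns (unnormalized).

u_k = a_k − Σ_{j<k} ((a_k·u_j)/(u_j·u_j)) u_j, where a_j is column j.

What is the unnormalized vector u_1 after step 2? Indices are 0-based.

Step 1: u_0 = a_0 = (0, 1, 0).
Step 2: u_1 = a_1 − (2)·u_0 = (2, 0, 1).

u_1 = (2, 0, 1)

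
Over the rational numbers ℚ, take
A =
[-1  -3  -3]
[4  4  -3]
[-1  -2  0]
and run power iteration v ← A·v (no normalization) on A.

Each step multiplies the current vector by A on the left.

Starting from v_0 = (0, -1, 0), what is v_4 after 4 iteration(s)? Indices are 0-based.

v_4 = (66, -175, 74)

v_0 = (0, -1, 0).
v_1 = A·v_0 = (3, -4, 2).
v_2 = A·v_1 = (3, -10, 5).
v_3 = A·v_2 = (12, -43, 17).
v_4 = A·v_3 = (66, -175, 74).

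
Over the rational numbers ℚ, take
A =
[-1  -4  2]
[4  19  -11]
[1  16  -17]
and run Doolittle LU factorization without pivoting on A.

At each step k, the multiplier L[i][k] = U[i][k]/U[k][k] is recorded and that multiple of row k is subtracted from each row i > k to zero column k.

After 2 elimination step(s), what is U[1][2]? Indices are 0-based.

U[1][2] = -3

[col 0] pivot -1
  R1 -= -4*R0 → (0, 3, -3)  (L[1][0] := -4)
  R2 -= -1*R0 → (0, 12, -15)  (L[2][0] := -1)
[col 1] pivot 3
  R2 -= 4*R1 → (0, 0, -3)  (L[2][1] := 4)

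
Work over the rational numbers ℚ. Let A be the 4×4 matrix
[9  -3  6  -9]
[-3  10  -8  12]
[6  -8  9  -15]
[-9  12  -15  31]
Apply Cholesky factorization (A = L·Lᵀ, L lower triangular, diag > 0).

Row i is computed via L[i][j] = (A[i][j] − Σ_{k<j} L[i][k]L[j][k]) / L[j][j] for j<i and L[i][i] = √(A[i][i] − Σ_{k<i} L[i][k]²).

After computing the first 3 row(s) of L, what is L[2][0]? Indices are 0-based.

L[2][0] = 2

Step 1: L[0][0] = √(9) = 3.
  L[1][0] = (-3) / L[0][0] = -1.
Step 2: L[1][1] = √(9) = 3.
  L[2][0] = (6) / L[0][0] = 2.
  L[2][1] = (-6) / L[1][1] = -2.
Step 3: L[2][2] = √(1) = 1.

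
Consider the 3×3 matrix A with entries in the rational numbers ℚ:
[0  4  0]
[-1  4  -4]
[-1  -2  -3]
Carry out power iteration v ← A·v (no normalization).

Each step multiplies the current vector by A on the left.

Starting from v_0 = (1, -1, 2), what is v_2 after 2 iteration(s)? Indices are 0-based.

v_2 = (-52, -28, 45)

v_0 = (1, -1, 2).
v_1 = A·v_0 = (-4, -13, -5).
v_2 = A·v_1 = (-52, -28, 45).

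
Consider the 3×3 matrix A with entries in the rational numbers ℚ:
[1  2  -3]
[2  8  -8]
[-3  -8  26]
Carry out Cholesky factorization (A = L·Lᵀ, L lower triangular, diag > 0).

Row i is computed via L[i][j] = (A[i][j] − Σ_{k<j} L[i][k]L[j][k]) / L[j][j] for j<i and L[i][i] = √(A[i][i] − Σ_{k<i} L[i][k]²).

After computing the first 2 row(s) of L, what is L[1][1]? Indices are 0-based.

L[1][1] = 2

Step 1: L[0][0] = √(1) = 1.
  L[1][0] = (2) / L[0][0] = 2.
Step 2: L[1][1] = √(4) = 2.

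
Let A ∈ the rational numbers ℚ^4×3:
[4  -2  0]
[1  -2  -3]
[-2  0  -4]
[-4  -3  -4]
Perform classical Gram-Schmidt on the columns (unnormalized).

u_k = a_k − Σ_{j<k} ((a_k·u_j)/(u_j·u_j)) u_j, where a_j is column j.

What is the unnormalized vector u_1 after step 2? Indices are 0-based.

u_1 = (-82/37, -76/37, 4/37, -103/37)

Step 1: u_0 = a_0 = (4, 1, -2, -4).
Step 2: u_1 = a_1 − (2/37)·u_0 = (-82/37, -76/37, 4/37, -103/37).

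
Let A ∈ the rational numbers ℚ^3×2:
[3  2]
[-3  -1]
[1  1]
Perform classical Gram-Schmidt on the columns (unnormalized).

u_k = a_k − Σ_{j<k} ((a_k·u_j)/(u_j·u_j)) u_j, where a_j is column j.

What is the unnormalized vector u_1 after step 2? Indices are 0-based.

u_1 = (8/19, 11/19, 9/19)

Step 1: u_0 = a_0 = (3, -3, 1).
Step 2: u_1 = a_1 − (10/19)·u_0 = (8/19, 11/19, 9/19).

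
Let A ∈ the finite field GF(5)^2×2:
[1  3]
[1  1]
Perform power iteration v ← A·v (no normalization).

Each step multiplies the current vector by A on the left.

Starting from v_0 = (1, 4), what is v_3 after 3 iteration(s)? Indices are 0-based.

v_3 = (2, 1)

v_0 = (1, 4).
v_1 = A·v_0 = (3, 0).
v_2 = A·v_1 = (3, 3).
v_3 = A·v_2 = (2, 1).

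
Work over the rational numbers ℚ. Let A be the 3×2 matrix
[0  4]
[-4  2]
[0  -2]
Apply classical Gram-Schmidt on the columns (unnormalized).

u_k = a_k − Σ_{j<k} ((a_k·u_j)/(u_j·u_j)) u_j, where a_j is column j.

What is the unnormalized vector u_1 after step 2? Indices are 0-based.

u_1 = (4, 0, -2)

Step 1: u_0 = a_0 = (0, -4, 0).
Step 2: u_1 = a_1 − (-1/2)·u_0 = (4, 0, -2).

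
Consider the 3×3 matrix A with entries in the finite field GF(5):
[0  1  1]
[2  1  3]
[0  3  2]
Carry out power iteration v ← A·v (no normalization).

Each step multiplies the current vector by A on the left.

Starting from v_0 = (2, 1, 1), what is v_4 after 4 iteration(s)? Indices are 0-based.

v_0 = (2, 1, 1).
v_1 = A·v_0 = (2, 3, 0).
v_2 = A·v_1 = (3, 2, 4).
v_3 = A·v_2 = (1, 0, 4).
v_4 = A·v_3 = (4, 4, 3).

v_4 = (4, 4, 3)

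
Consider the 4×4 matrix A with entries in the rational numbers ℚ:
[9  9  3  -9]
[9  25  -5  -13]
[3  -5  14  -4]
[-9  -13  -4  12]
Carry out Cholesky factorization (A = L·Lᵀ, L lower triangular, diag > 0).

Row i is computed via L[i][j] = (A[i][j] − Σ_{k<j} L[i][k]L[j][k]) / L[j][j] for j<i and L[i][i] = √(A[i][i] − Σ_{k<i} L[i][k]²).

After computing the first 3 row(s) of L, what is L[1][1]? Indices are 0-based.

Step 1: L[0][0] = √(9) = 3.
  L[1][0] = (9) / L[0][0] = 3.
Step 2: L[1][1] = √(16) = 4.
  L[2][0] = (3) / L[0][0] = 1.
  L[2][1] = (-8) / L[1][1] = -2.
Step 3: L[2][2] = √(9) = 3.

L[1][1] = 4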